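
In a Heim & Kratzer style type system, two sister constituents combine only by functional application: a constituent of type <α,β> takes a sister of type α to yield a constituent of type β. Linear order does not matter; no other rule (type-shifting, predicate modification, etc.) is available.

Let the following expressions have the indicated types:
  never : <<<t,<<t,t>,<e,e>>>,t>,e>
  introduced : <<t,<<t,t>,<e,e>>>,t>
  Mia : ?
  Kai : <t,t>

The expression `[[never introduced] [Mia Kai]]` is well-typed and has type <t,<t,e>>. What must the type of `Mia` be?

<<t,t>,<e,<t,<t,e>>>>

At [[never introduced] [Mia Kai]] (required: <t,<t,e>>): [never introduced] is e, which is not a function with range <t,<t,e>>; hence [Mia Kai] is the functor — type <e,<t,<t,e>>>.
At [Mia Kai] (required: <e,<t,<t,e>>>): Kai is <t,t>, which is not a function with range <e,<t,<t,e>>>; hence Mia is the functor — type <<t,t>,<e,<t,<t,e>>>>.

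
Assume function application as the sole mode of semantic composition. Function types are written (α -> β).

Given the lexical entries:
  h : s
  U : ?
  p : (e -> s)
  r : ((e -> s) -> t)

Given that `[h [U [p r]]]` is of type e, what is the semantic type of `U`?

For [h [U [p r]]] to have type e with h of type s, [U [p r]] must be the function: [U [p r]] : (s -> e).
For [U [p r]] to have type (s -> e) with [p r] of type t, U must be the function: U : (t -> (s -> e)).

(t -> (s -> e))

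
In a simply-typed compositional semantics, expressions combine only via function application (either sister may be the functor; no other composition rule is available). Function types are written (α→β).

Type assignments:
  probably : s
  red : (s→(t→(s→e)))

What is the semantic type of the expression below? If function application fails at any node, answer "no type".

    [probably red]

(t→(s→e))

[probably red]: (s→(t→(s→e))) applied to s yields (t→(s→e)).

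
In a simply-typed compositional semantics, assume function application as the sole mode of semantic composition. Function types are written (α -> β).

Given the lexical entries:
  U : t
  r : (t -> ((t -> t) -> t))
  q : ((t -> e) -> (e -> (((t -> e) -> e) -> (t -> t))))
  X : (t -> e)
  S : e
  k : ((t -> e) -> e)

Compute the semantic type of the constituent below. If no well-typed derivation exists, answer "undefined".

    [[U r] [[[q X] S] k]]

t

[U r]: r is (t -> ((t -> t) -> t)), U is t; result ((t -> t) -> t).
[q X]: q is ((t -> e) -> (e -> (((t -> e) -> e) -> (t -> t)))), X is (t -> e); result (e -> (((t -> e) -> e) -> (t -> t))).
[[q X] S]: [q X] is (e -> (((t -> e) -> e) -> (t -> t))), S is e; result (((t -> e) -> e) -> (t -> t)).
[[[q X] S] k]: [[q X] S] is (((t -> e) -> e) -> (t -> t)), k is ((t -> e) -> e); result (t -> t).
[[U r] [[[q X] S] k]]: [U r] is ((t -> t) -> t), [[[q X] S] k] is (t -> t); result t.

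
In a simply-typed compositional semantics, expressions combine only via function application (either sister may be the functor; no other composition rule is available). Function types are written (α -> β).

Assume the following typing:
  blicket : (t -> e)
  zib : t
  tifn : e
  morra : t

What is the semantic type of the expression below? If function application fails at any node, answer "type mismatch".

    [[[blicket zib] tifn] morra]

type mismatch

[blicket zib]: blicket is (t -> e), zib is t; result e.
At [[blicket zib] tifn]: neither e nor e can take the other as argument; the node is ill-typed.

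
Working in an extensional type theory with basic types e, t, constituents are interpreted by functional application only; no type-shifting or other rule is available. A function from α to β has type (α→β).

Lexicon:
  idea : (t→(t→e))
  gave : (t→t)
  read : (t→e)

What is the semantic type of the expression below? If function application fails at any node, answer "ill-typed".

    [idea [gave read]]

ill-typed

[gave read]: (t→t) and (t→e) cannot combine by function application — type clash.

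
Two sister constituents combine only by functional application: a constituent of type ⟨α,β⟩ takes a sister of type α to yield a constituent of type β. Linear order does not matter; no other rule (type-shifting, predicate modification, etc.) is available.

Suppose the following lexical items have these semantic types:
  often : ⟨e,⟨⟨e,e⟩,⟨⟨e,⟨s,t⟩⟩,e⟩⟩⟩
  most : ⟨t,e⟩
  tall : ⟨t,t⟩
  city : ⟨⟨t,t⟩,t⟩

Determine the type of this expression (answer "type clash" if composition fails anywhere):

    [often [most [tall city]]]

[tall city]: city is ⟨⟨t,t⟩,t⟩, tall is ⟨t,t⟩; result t.
[most [tall city]]: most is ⟨t,e⟩, [tall city] is t; result e.
[often [most [tall city]]]: often is ⟨e,⟨⟨e,e⟩,⟨⟨e,⟨s,t⟩⟩,e⟩⟩⟩, [most [tall city]] is e; result ⟨⟨e,e⟩,⟨⟨e,⟨s,t⟩⟩,e⟩⟩.

⟨⟨e,e⟩,⟨⟨e,⟨s,t⟩⟩,e⟩⟩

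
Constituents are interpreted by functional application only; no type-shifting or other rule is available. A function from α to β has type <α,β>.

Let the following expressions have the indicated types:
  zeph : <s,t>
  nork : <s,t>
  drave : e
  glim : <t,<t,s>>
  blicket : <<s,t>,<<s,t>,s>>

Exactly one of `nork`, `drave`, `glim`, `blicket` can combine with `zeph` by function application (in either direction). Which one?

blicket

nork : <s,t> — does not combine with zeph.
drave : e — does not combine with zeph.
glim : <t,<t,s>> — does not combine with zeph.
blicket — combines: blicket : <<s,t>,<<s,t>,s>> takes zeph : <s,t> as argument, giving <<s,t>,s>.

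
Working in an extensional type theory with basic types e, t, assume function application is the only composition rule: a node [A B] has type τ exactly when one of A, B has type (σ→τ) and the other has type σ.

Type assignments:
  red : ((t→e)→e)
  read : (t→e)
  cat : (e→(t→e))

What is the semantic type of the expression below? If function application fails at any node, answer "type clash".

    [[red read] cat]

(t→e)

[red read]: red is ((t→e)→e), read is (t→e); result e.
[[red read] cat]: cat is (e→(t→e)), [red read] is e; result (t→e).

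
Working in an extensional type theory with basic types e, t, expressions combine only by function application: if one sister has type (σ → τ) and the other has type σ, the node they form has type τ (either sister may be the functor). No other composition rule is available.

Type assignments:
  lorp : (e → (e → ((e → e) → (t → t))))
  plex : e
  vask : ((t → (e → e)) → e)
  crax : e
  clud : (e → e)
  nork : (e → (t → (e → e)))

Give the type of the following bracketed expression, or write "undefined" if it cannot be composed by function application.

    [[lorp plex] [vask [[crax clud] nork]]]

[lorp plex]: (e → (e → ((e → e) → (t → t)))) applied to e yields (e → ((e → e) → (t → t))).
[crax clud]: (e → e) applied to e yields e.
[[crax clud] nork]: (e → (t → (e → e))) applied to e yields (t → (e → e)).
[vask [[crax clud] nork]]: ((t → (e → e)) → e) applied to (t → (e → e)) yields e.
[[lorp plex] [vask [[crax clud] nork]]]: (e → ((e → e) → (t → t))) applied to e yields ((e → e) → (t → t)).

((e → e) → (t → t))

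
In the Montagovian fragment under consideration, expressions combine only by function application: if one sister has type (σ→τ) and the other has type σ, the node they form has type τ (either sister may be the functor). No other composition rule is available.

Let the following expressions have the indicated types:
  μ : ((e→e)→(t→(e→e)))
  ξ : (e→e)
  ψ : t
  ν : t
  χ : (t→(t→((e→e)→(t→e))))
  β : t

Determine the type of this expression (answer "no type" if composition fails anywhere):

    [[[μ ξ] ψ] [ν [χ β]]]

At [μ ξ], μ : ((e→e)→(t→(e→e))) takes ξ : (e→e), giving (t→(e→e)).
At [[μ ξ] ψ], [μ ξ] : (t→(e→e)) takes ψ : t, giving (e→e).
At [χ β], χ : (t→(t→((e→e)→(t→e)))) takes β : t, giving (t→((e→e)→(t→e))).
At [ν [χ β]], [χ β] : (t→((e→e)→(t→e))) takes ν : t, giving ((e→e)→(t→e)).
At [[[μ ξ] ψ] [ν [χ β]]], [ν [χ β]] : ((e→e)→(t→e)) takes [[μ ξ] ψ] : (e→e), giving (t→e).

(t→e)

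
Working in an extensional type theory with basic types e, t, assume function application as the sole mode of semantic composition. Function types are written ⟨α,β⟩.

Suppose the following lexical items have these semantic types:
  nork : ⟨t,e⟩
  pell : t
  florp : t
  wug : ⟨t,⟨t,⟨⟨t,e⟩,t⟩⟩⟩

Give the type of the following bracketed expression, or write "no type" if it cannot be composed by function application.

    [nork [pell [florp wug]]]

At [florp wug], wug : ⟨t,⟨t,⟨⟨t,e⟩,t⟩⟩⟩ takes florp : t, giving ⟨t,⟨⟨t,e⟩,t⟩⟩.
At [pell [florp wug]], [florp wug] : ⟨t,⟨⟨t,e⟩,t⟩⟩ takes pell : t, giving ⟨⟨t,e⟩,t⟩.
At [nork [pell [florp wug]]], [pell [florp wug]] : ⟨⟨t,e⟩,t⟩ takes nork : ⟨t,e⟩, giving t.

t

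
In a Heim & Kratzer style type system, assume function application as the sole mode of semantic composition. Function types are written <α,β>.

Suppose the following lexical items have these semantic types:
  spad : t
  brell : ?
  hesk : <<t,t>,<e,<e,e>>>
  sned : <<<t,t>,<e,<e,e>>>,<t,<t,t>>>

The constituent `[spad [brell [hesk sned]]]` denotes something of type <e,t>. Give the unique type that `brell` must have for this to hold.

For [spad [brell [hesk sned]]] to have type <e,t> with spad of type t, [brell [hesk sned]] must be the function: [brell [hesk sned]] : <t,<e,t>>.
For [brell [hesk sned]] to have type <t,<e,t>> with [hesk sned] of type <t,<t,t>>, brell must be the function: brell : <<t,<t,t>>,<t,<e,t>>>.

<<t,<t,t>>,<t,<e,t>>>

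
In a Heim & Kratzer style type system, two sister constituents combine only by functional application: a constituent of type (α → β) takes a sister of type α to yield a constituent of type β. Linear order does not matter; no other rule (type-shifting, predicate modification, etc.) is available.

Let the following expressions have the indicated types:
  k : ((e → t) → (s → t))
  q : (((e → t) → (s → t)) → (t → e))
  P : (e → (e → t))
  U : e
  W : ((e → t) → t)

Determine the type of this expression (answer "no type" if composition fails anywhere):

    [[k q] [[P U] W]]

e

[k q] — q of type (((e → t) → (s → t)) → (t → e)) combines with k of type ((e → t) → (s → t)): type (t → e).
[P U] — P of type (e → (e → t)) combines with U of type e: type (e → t).
[[P U] W] — W of type ((e → t) → t) combines with [P U] of type (e → t): type t.
[[k q] [[P U] W]] — [k q] of type (t → e) combines with [[P U] W] of type t: type e.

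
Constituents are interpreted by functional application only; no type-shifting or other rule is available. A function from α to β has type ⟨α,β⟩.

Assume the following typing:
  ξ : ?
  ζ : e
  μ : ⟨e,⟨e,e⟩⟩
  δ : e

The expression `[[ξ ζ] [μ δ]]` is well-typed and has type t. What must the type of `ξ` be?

[[ξ ζ] [μ δ]] is required to be t. [μ δ] : ⟨e,e⟩ cannot yield t as functor, so [ξ ζ] : ⟨⟨e,e⟩,t⟩.
[ξ ζ] is required to be ⟨⟨e,e⟩,t⟩. ζ : e cannot yield ⟨⟨e,e⟩,t⟩ as functor, so ξ : ⟨e,⟨⟨e,e⟩,t⟩⟩.

⟨e,⟨⟨e,e⟩,t⟩⟩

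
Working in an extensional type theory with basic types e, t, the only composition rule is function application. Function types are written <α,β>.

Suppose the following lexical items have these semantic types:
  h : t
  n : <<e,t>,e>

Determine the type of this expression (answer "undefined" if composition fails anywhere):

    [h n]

At [h n]: neither t nor <<e,t>,e> can take the other as argument; the node is ill-typed.

undefined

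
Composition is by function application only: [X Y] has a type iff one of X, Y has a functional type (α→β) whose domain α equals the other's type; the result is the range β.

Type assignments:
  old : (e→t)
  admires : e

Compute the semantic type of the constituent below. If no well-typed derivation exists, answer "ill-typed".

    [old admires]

t

[old admires]: functor old : (e→t), argument admires : e; result t.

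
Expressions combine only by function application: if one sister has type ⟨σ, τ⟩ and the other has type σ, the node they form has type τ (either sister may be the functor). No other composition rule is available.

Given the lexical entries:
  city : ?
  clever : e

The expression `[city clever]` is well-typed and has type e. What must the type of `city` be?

⟨e, e⟩

[city clever] must have type e. The sister clever has type e; that is not a function onto e, so city must be the functor, of type ⟨e, e⟩.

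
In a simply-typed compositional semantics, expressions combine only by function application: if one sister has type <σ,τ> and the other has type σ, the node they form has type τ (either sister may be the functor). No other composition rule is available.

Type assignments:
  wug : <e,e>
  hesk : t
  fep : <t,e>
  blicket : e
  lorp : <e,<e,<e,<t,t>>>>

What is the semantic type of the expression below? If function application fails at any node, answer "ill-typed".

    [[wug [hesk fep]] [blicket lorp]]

<e,<t,t>>

[hesk fep]: functor fep : <t,e>, argument hesk : t; result e.
[wug [hesk fep]]: functor wug : <e,e>, argument [hesk fep] : e; result e.
[blicket lorp]: functor lorp : <e,<e,<e,<t,t>>>>, argument blicket : e; result <e,<e,<t,t>>>.
[[wug [hesk fep]] [blicket lorp]]: functor [blicket lorp] : <e,<e,<t,t>>>, argument [wug [hesk fep]] : e; result <e,<t,t>>.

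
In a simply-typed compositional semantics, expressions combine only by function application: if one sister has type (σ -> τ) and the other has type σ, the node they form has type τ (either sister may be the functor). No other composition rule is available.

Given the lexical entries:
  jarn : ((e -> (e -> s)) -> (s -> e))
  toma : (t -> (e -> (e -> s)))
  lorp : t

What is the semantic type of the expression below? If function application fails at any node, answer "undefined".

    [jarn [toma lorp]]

[toma lorp] — toma of type (t -> (e -> (e -> s))) combines with lorp of type t: type (e -> (e -> s)).
[jarn [toma lorp]] — jarn of type ((e -> (e -> s)) -> (s -> e)) combines with [toma lorp] of type (e -> (e -> s)): type (s -> e).

(s -> e)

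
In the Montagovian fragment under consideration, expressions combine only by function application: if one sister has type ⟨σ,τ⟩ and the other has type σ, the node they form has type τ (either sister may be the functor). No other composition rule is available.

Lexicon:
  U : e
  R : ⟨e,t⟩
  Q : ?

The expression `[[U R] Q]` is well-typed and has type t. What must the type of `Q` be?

At [[U R] Q] (required: t): [U R] is t, which is not a function with range t; hence Q is the functor — type ⟨t,t⟩.

⟨t,t⟩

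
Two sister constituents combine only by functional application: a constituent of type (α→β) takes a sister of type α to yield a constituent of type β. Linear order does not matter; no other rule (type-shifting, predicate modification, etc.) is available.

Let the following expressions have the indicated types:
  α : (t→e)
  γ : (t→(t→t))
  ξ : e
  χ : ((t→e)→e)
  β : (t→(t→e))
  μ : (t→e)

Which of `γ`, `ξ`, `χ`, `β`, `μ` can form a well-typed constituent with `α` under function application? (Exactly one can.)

χ

γ : (t→(t→t)) — neither side's domain matches the other.
ξ : e — neither side's domain matches the other.
χ — combines: χ : ((t→e)→e) takes α : (t→e) as argument, giving e.
β : (t→(t→e)) — neither side's domain matches the other.
μ : (t→e) — neither side's domain matches the other.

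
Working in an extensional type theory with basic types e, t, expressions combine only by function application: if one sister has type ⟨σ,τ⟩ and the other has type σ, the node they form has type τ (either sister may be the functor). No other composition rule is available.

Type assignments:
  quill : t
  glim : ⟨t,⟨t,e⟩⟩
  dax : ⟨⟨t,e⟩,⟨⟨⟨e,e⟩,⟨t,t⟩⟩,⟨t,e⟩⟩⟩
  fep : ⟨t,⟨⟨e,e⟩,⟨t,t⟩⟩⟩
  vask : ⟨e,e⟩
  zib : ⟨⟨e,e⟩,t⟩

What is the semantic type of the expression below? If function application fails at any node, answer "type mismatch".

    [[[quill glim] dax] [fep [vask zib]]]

⟨t,e⟩

[quill glim]: functor glim : ⟨t,⟨t,e⟩⟩, argument quill : t; result ⟨t,e⟩.
[[quill glim] dax]: functor dax : ⟨⟨t,e⟩,⟨⟨⟨e,e⟩,⟨t,t⟩⟩,⟨t,e⟩⟩⟩, argument [quill glim] : ⟨t,e⟩; result ⟨⟨⟨e,e⟩,⟨t,t⟩⟩,⟨t,e⟩⟩.
[vask zib]: functor zib : ⟨⟨e,e⟩,t⟩, argument vask : ⟨e,e⟩; result t.
[fep [vask zib]]: functor fep : ⟨t,⟨⟨e,e⟩,⟨t,t⟩⟩⟩, argument [vask zib] : t; result ⟨⟨e,e⟩,⟨t,t⟩⟩.
[[[quill glim] dax] [fep [vask zib]]]: functor [[quill glim] dax] : ⟨⟨⟨e,e⟩,⟨t,t⟩⟩,⟨t,e⟩⟩, argument [fep [vask zib]] : ⟨⟨e,e⟩,⟨t,t⟩⟩; result ⟨t,e⟩.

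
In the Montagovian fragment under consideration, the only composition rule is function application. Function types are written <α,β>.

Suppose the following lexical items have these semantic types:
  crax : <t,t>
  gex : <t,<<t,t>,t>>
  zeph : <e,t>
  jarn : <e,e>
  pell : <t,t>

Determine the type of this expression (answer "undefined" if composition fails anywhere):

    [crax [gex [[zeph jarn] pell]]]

[zeph jarn]: <e,t> and <e,e> cannot combine by function application — type clash.

undefined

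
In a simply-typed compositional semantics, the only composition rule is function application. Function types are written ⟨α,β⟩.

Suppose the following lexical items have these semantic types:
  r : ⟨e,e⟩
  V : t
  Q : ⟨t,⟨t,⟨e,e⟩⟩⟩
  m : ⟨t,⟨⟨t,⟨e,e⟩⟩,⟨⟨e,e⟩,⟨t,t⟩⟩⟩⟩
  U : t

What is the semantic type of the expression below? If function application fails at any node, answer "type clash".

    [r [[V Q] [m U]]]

⟨t,t⟩

At [V Q], Q : ⟨t,⟨t,⟨e,e⟩⟩⟩ takes V : t, giving ⟨t,⟨e,e⟩⟩.
At [m U], m : ⟨t,⟨⟨t,⟨e,e⟩⟩,⟨⟨e,e⟩,⟨t,t⟩⟩⟩⟩ takes U : t, giving ⟨⟨t,⟨e,e⟩⟩,⟨⟨e,e⟩,⟨t,t⟩⟩⟩.
At [[V Q] [m U]], [m U] : ⟨⟨t,⟨e,e⟩⟩,⟨⟨e,e⟩,⟨t,t⟩⟩⟩ takes [V Q] : ⟨t,⟨e,e⟩⟩, giving ⟨⟨e,e⟩,⟨t,t⟩⟩.
At [r [[V Q] [m U]]], [[V Q] [m U]] : ⟨⟨e,e⟩,⟨t,t⟩⟩ takes r : ⟨e,e⟩, giving ⟨t,t⟩.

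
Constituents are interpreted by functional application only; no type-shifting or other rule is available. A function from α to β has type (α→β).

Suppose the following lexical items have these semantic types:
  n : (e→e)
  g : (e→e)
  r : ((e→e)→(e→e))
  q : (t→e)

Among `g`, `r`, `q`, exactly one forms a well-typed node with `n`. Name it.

r

g : (e→e) — neither side's domain matches the other.
r — combines: r : ((e→e)→(e→e)) takes n : (e→e) as argument, giving (e→e).
q : (t→e) — neither side's domain matches the other.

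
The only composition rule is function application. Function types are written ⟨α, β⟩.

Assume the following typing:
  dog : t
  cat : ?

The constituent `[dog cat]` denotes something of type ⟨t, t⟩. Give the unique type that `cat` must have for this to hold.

[dog cat] must have type ⟨t, t⟩. The sister dog has type t; that is not a function onto ⟨t, t⟩, so cat must be the functor, of type ⟨t, ⟨t, t⟩⟩.

⟨t, ⟨t, t⟩⟩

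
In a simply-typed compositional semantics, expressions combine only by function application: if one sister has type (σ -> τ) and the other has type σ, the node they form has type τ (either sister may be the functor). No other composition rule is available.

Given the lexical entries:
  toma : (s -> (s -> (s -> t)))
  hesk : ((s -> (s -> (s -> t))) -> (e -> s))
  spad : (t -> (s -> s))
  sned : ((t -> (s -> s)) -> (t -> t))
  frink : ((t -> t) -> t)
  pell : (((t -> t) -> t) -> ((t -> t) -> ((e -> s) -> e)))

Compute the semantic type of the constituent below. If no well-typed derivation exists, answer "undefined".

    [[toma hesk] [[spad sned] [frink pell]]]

e

[toma hesk]: hesk is ((s -> (s -> (s -> t))) -> (e -> s)), toma is (s -> (s -> (s -> t))); result (e -> s).
[spad sned]: sned is ((t -> (s -> s)) -> (t -> t)), spad is (t -> (s -> s)); result (t -> t).
[frink pell]: pell is (((t -> t) -> t) -> ((t -> t) -> ((e -> s) -> e))), frink is ((t -> t) -> t); result ((t -> t) -> ((e -> s) -> e)).
[[spad sned] [frink pell]]: [frink pell] is ((t -> t) -> ((e -> s) -> e)), [spad sned] is (t -> t); result ((e -> s) -> e).
[[toma hesk] [[spad sned] [frink pell]]]: [[spad sned] [frink pell]] is ((e -> s) -> e), [toma hesk] is (e -> s); result e.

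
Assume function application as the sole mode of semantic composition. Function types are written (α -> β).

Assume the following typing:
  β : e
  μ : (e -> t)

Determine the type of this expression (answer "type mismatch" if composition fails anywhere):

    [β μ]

At [β μ], μ : (e -> t) takes β : e, giving t.

t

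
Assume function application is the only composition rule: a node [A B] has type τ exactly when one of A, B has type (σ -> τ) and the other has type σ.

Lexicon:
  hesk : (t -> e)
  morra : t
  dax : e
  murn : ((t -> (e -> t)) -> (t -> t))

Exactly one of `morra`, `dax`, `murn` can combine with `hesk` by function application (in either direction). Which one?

morra

morra — combines: hesk : (t -> e) takes morra : t as argument, giving e.
dax : e — does not combine with hesk.
murn : ((t -> (e -> t)) -> (t -> t)) — does not combine with hesk.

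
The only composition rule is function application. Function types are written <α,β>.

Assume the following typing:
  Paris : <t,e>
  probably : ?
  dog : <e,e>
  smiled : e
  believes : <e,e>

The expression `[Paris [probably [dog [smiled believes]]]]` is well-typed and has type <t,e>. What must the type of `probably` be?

For [Paris [probably [dog [smiled believes]]]] to have type <t,e> with Paris of type <t,e>, [probably [dog [smiled believes]]] must be the function: [probably [dog [smiled believes]]] : <<t,e>,<t,e>>.
For [probably [dog [smiled believes]]] to have type <<t,e>,<t,e>> with [dog [smiled believes]] of type e, probably must be the function: probably : <e,<<t,e>,<t,e>>>.

<e,<<t,e>,<t,e>>>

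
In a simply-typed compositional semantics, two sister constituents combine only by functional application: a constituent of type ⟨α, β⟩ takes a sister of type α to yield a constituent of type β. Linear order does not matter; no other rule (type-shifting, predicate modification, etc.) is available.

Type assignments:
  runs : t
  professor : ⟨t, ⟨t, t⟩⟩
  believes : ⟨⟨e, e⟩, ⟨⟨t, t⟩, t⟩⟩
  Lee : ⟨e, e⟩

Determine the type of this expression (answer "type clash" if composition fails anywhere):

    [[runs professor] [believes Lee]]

[runs professor]: functor professor : ⟨t, ⟨t, t⟩⟩, argument runs : t; result ⟨t, t⟩.
[believes Lee]: functor believes : ⟨⟨e, e⟩, ⟨⟨t, t⟩, t⟩⟩, argument Lee : ⟨e, e⟩; result ⟨⟨t, t⟩, t⟩.
[[runs professor] [believes Lee]]: functor [believes Lee] : ⟨⟨t, t⟩, t⟩, argument [runs professor] : ⟨t, t⟩; result t.

t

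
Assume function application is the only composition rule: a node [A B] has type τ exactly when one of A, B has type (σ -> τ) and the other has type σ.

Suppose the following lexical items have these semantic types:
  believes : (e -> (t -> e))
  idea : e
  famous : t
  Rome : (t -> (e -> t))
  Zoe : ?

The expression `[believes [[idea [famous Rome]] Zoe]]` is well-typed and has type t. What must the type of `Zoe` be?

At [believes [[idea [famous Rome]] Zoe]] (required: t): believes is (e -> (t -> e)), which is not a function with range t; hence [[idea [famous Rome]] Zoe] is the functor — type ((e -> (t -> e)) -> t).
At [[idea [famous Rome]] Zoe] (required: ((e -> (t -> e)) -> t)): [idea [famous Rome]] is t, which is not a function with range ((e -> (t -> e)) -> t); hence Zoe is the functor — type (t -> ((e -> (t -> e)) -> t)).

(t -> ((e -> (t -> e)) -> t))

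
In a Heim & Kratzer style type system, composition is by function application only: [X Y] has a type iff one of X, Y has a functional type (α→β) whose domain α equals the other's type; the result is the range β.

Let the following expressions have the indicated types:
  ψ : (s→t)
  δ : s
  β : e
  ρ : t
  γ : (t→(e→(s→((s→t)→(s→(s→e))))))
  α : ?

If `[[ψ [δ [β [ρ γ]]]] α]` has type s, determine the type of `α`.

[[ψ [δ [β [ρ γ]]]] α] must have type s. The sister [ψ [δ [β [ρ γ]]]] has type (s→(s→e)); that is not a function onto s, so α must be the functor, of type ((s→(s→e))→s).

((s→(s→e))→s)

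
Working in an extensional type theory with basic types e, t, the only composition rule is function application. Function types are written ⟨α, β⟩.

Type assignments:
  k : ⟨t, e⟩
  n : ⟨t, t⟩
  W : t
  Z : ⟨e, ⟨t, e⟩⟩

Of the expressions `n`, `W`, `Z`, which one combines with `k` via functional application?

n : ⟨t, t⟩ — k needs t; n needs t; neither fits.
W — combines: k : ⟨t, e⟩ takes W : t as argument, giving e.
Z : ⟨e, ⟨t, e⟩⟩ — k needs t; Z needs e; neither fits.

W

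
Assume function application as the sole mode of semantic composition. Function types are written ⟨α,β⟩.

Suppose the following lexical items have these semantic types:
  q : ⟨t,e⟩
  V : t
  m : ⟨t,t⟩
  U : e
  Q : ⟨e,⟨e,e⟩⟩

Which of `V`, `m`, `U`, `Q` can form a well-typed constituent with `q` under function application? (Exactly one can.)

V — combines: q : ⟨t,e⟩ takes V : t as argument, giving e.
m : ⟨t,t⟩ — neither side's domain matches the other.
U : e — neither side's domain matches the other.
Q : ⟨e,⟨e,e⟩⟩ — neither side's domain matches the other.

V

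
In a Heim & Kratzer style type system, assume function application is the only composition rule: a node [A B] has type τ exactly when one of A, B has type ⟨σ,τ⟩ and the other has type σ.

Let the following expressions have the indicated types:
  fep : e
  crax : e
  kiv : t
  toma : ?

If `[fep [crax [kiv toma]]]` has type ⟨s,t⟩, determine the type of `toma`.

[fep [crax [kiv toma]]] must have type ⟨s,t⟩. The sister fep has type e; that is not a function onto ⟨s,t⟩, so [crax [kiv toma]] must be the functor, of type ⟨e,⟨s,t⟩⟩.
[crax [kiv toma]] must have type ⟨e,⟨s,t⟩⟩. The sister crax has type e; that is not a function onto ⟨e,⟨s,t⟩⟩, so [kiv toma] must be the functor, of type ⟨e,⟨e,⟨s,t⟩⟩⟩.
[kiv toma] must have type ⟨e,⟨e,⟨s,t⟩⟩⟩. The sister kiv has type t; that is not a function onto ⟨e,⟨e,⟨s,t⟩⟩⟩, so toma must be the functor, of type ⟨t,⟨e,⟨e,⟨s,t⟩⟩⟩⟩.

⟨t,⟨e,⟨e,⟨s,t⟩⟩⟩⟩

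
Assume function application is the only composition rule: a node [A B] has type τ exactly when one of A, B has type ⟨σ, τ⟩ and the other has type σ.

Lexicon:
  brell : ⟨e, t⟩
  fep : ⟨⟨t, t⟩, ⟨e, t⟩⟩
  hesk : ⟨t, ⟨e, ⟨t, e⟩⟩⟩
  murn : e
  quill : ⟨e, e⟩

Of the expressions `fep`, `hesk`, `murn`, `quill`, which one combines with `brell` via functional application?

murn

fep : ⟨⟨t, t⟩, ⟨e, t⟩⟩ — does not combine with brell.
hesk : ⟨t, ⟨e, ⟨t, e⟩⟩⟩ — does not combine with brell.
murn — combines: brell : ⟨e, t⟩ takes murn : e as argument, giving t.
quill : ⟨e, e⟩ — does not combine with brell.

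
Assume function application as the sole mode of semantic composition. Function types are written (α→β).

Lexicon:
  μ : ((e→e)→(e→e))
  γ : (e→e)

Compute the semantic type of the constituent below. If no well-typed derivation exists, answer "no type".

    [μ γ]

At [μ γ], μ : ((e→e)→(e→e)) takes γ : (e→e), giving (e→e).

(e→e)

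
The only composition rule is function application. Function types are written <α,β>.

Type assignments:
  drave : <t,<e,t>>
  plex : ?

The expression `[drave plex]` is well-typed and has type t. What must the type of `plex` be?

<<t,<e,t>>,t>

[drave plex] must have type t. The sister drave has type <t,<e,t>>; that is not a function onto t, so plex must be the functor, of type <<t,<e,t>>,t>.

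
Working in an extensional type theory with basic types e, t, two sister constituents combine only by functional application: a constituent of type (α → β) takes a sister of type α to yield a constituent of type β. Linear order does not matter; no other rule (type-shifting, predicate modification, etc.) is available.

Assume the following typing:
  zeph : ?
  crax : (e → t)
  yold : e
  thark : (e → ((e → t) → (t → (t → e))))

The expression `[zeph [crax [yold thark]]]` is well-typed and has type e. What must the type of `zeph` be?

((t → (t → e)) → e)

[zeph [crax [yold thark]]] is required to be e. [crax [yold thark]] : (t → (t → e)) cannot yield e as functor, so zeph : ((t → (t → e)) → e).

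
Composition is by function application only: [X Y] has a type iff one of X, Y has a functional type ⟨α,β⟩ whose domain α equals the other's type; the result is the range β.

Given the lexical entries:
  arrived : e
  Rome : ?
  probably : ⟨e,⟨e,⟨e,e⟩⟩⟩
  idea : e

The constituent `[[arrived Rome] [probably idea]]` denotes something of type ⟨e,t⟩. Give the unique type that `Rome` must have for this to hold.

⟨e,⟨⟨e,⟨e,e⟩⟩,⟨e,t⟩⟩⟩

[[arrived Rome] [probably idea]] is required to be ⟨e,t⟩. [probably idea] : ⟨e,⟨e,e⟩⟩ cannot yield ⟨e,t⟩ as functor, so [arrived Rome] : ⟨⟨e,⟨e,e⟩⟩,⟨e,t⟩⟩.
[arrived Rome] is required to be ⟨⟨e,⟨e,e⟩⟩,⟨e,t⟩⟩. arrived : e cannot yield ⟨⟨e,⟨e,e⟩⟩,⟨e,t⟩⟩ as functor, so Rome : ⟨e,⟨⟨e,⟨e,e⟩⟩,⟨e,t⟩⟩⟩.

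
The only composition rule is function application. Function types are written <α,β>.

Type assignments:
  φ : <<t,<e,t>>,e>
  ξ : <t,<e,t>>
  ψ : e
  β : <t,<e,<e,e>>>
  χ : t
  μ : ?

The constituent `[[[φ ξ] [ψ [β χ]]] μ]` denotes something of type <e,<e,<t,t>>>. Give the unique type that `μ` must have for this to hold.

For [[[φ ξ] [ψ [β χ]]] μ] to have type <e,<e,<t,t>>> with [[φ ξ] [ψ [β χ]]] of type e, μ must be the function: μ : <e,<e,<e,<t,t>>>>.

<e,<e,<e,<t,t>>>>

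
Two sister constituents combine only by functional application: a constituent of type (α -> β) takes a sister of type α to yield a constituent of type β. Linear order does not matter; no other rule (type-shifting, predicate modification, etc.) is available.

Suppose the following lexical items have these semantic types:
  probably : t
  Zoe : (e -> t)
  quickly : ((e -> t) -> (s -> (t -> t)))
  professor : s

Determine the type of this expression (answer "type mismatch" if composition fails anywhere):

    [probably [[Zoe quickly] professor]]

t

[Zoe quickly]: ((e -> t) -> (s -> (t -> t))) applied to (e -> t) yields (s -> (t -> t)).
[[Zoe quickly] professor]: (s -> (t -> t)) applied to s yields (t -> t).
[probably [[Zoe quickly] professor]]: (t -> t) applied to t yields t.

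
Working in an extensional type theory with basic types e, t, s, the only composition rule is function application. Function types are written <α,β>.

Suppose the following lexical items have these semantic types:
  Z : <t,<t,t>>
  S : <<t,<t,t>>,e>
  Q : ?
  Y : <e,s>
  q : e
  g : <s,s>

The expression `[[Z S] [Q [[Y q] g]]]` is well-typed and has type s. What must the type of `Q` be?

For [[Z S] [Q [[Y q] g]]] to have type s with [Z S] of type e, [Q [[Y q] g]] must be the function: [Q [[Y q] g]] : <e,s>.
For [Q [[Y q] g]] to have type <e,s> with [[Y q] g] of type s, Q must be the function: Q : <s,<e,s>>.

<s,<e,s>>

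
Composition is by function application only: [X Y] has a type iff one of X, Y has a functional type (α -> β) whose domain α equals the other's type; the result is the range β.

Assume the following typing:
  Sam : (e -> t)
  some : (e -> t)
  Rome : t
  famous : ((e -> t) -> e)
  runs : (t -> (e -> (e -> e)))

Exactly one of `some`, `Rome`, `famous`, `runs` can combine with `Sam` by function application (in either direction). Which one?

some : (e -> t) — no; Sam wants e, and some wants e.
Rome : t — no; Sam wants e, and Rome wants nothing (atomic).
famous — combines: famous : ((e -> t) -> e) takes Sam : (e -> t) as argument, giving e.
runs : (t -> (e -> (e -> e))) — no; Sam wants e, and runs wants t.

famous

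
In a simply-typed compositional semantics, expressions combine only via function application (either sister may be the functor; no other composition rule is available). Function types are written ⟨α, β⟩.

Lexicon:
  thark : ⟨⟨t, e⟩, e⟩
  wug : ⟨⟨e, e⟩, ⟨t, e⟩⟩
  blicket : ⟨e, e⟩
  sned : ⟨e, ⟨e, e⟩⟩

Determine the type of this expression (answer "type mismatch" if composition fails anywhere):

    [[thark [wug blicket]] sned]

[wug blicket] — wug of type ⟨⟨e, e⟩, ⟨t, e⟩⟩ combines with blicket of type ⟨e, e⟩: type ⟨t, e⟩.
[thark [wug blicket]] — thark of type ⟨⟨t, e⟩, e⟩ combines with [wug blicket] of type ⟨t, e⟩: type e.
[[thark [wug blicket]] sned] — sned of type ⟨e, ⟨e, e⟩⟩ combines with [thark [wug blicket]] of type e: type ⟨e, e⟩.

⟨e, e⟩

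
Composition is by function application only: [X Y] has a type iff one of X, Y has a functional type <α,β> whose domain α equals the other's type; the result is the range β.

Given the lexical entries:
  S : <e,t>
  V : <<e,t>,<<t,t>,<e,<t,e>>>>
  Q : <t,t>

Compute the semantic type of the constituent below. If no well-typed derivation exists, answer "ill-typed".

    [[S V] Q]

<e,<t,e>>

[S V]: <<e,t>,<<t,t>,<e,<t,e>>>> applied to <e,t> yields <<t,t>,<e,<t,e>>>.
[[S V] Q]: <<t,t>,<e,<t,e>>> applied to <t,t> yields <e,<t,e>>.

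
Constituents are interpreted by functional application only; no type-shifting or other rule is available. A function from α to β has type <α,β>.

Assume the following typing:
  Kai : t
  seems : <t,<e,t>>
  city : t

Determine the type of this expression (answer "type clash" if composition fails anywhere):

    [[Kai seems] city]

type clash

[Kai seems]: seems is <t,<e,t>>, Kai is t; result <e,t>.
[[Kai seems] city]: <e,t> with t — neither is a function whose domain matches the other; composition fails here.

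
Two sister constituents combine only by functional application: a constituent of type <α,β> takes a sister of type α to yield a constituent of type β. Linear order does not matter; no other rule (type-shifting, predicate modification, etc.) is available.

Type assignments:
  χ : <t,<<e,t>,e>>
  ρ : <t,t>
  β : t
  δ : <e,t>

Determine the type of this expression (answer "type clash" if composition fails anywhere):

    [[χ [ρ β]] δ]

e

[ρ β]: <t,t> applied to t yields t.
[χ [ρ β]]: <t,<<e,t>,e>> applied to t yields <<e,t>,e>.
[[χ [ρ β]] δ]: <<e,t>,e> applied to <e,t> yields e.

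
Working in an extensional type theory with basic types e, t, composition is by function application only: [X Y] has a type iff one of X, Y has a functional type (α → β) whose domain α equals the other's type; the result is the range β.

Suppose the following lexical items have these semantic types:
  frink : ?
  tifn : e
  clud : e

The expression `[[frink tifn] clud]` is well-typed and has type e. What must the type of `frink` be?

(e → (e → e))

[[frink tifn] clud] must have type e. The sister clud has type e; that is not a function onto e, so [frink tifn] must be the functor, of type (e → e).
[frink tifn] must have type (e → e). The sister tifn has type e; that is not a function onto (e → e), so frink must be the functor, of type (e → (e → e)).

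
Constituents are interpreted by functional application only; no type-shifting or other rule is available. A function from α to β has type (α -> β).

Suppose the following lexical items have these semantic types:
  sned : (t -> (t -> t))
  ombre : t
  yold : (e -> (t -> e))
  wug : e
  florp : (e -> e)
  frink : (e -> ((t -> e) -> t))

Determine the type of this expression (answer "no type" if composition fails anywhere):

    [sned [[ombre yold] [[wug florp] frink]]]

no type

[ombre yold]: t with (e -> (t -> e)) — neither is a function whose domain matches the other; composition fails here.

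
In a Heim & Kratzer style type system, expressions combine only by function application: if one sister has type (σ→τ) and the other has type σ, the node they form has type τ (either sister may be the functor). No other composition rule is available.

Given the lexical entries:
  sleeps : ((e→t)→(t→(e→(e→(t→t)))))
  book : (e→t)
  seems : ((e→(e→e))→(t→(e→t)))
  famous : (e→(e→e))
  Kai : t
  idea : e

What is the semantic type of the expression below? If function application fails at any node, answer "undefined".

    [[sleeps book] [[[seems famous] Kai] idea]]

[sleeps book]: sleeps is ((e→t)→(t→(e→(e→(t→t))))), book is (e→t); result (t→(e→(e→(t→t)))).
[seems famous]: seems is ((e→(e→e))→(t→(e→t))), famous is (e→(e→e)); result (t→(e→t)).
[[seems famous] Kai]: [seems famous] is (t→(e→t)), Kai is t; result (e→t).
[[[seems famous] Kai] idea]: [[seems famous] Kai] is (e→t), idea is e; result t.
[[sleeps book] [[[seems famous] Kai] idea]]: [sleeps book] is (t→(e→(e→(t→t)))), [[[seems famous] Kai] idea] is t; result (e→(e→(t→t))).

(e→(e→(t→t)))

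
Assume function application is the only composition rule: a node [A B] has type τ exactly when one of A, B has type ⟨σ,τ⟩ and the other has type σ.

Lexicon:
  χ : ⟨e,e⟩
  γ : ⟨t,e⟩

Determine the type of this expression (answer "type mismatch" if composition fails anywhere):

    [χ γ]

[χ γ]: ⟨e,e⟩ with ⟨t,e⟩ — neither is a function whose domain matches the other; composition fails here.

type mismatch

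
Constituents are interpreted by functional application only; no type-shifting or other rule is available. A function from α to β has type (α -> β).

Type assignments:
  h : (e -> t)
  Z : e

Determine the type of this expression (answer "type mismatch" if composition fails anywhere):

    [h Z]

t

[h Z]: functor h : (e -> t), argument Z : e; result t.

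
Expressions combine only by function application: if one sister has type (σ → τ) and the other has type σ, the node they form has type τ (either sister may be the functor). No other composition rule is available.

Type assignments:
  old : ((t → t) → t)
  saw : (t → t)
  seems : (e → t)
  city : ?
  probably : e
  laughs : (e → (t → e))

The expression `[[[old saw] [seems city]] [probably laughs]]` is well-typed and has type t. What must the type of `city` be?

((e → t) → (t → ((t → e) → t)))

[[[old saw] [seems city]] [probably laughs]] must have type t. The sister [probably laughs] has type (t → e); that is not a function onto t, so [[old saw] [seems city]] must be the functor, of type ((t → e) → t).
[[old saw] [seems city]] must have type ((t → e) → t). The sister [old saw] has type t; that is not a function onto ((t → e) → t), so [seems city] must be the functor, of type (t → ((t → e) → t)).
[seems city] must have type (t → ((t → e) → t)). The sister seems has type (e → t); that is not a function onto (t → ((t → e) → t)), so city must be the functor, of type ((e → t) → (t → ((t → e) → t))).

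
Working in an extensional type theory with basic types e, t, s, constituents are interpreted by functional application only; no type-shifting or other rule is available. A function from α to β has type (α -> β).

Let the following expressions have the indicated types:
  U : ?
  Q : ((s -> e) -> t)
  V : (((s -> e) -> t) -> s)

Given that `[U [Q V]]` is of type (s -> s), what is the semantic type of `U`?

For [U [Q V]] to have type (s -> s) with [Q V] of type s, U must be the function: U : (s -> (s -> s)).

(s -> (s -> s))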